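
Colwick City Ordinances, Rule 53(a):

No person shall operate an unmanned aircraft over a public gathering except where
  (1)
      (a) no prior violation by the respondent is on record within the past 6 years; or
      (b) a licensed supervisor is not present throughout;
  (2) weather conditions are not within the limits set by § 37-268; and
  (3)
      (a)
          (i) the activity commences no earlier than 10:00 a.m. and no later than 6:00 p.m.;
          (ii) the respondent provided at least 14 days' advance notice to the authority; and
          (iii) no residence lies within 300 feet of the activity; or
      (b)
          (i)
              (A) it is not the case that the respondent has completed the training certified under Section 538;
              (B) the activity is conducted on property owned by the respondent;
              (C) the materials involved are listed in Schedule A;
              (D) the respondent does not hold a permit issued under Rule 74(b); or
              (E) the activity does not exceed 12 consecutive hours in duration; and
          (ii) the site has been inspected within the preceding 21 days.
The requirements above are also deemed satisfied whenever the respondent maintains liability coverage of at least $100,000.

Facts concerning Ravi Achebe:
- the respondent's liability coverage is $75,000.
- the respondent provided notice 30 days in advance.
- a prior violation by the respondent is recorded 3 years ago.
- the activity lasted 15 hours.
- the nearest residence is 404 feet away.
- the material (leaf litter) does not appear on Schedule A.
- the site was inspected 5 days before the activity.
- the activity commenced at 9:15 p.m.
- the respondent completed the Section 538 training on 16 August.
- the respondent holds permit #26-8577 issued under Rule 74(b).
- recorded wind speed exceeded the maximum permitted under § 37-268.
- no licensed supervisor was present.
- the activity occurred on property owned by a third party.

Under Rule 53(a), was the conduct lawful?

No — unlawful.

(a) no prior violation — not satisfied.
(b) not (supervisor present) — met.
(1): F OR T → true.
(2) not (weather ok) — satisfied.
(i) start within hours — not met.
(ii) ≥14 days' notice — satisfied.
(iii) no residence in 300 ft — holds.
(a) = F AND T AND T = false.
(A) not (training certified) — not met.
(B) own property — not met.
(C) Schedule A material — not met.
(D) not (holds permit) — not satisfied.
(E) ≤ 12 hrs duration — not satisfied.
(i) = F OR F OR F OR F OR F = false.
(ii) site inspected — satisfied.
(b): F AND T → false.
(3): F OR F → false.
Overall: T AND T AND F → false.
Exception (coverage ≥ $100,000) — not satisfied.
Result: main false OR exception false → false.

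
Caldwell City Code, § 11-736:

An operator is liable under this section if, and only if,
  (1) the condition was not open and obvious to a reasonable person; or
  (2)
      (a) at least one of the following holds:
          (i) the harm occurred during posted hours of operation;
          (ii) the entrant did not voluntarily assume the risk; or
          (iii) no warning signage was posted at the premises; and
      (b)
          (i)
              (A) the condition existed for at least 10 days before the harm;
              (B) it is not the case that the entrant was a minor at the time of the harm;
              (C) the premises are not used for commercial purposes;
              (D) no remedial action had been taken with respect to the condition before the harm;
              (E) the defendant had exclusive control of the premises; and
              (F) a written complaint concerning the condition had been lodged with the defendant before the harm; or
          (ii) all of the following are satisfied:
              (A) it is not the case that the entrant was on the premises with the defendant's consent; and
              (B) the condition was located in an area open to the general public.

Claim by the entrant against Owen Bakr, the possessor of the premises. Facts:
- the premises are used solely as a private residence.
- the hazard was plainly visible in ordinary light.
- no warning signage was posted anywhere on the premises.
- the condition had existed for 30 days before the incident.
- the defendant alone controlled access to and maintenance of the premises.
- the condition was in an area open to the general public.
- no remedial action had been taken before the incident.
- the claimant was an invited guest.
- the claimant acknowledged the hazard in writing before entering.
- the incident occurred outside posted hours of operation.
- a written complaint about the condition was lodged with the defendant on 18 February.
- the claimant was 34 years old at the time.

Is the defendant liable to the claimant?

(1) not open/obvious — not met.
(i) during posted hours — not satisfied.
(ii) no assumed risk — fails.
(iii) no signage posted — met.
(a) = F OR F OR T = true.
(A) condition ≥10 days old — satisfied.
(B) not (entrant a minor) — satisfied.
(C) not (commercial use) — holds.
(D) no remedial action — holds.
(E) exclusive control — met.
(F) complaint lodged — met.
(i) = T AND T AND T AND T AND T AND T = true.
(A) not (consent to enter) — not met.
(B) public area — holds.
(ii) = F AND T = false.
(b) = T OR F = true.
(2): T AND T → true.
So Overall is satisfied (F OR T).

Yes — liable.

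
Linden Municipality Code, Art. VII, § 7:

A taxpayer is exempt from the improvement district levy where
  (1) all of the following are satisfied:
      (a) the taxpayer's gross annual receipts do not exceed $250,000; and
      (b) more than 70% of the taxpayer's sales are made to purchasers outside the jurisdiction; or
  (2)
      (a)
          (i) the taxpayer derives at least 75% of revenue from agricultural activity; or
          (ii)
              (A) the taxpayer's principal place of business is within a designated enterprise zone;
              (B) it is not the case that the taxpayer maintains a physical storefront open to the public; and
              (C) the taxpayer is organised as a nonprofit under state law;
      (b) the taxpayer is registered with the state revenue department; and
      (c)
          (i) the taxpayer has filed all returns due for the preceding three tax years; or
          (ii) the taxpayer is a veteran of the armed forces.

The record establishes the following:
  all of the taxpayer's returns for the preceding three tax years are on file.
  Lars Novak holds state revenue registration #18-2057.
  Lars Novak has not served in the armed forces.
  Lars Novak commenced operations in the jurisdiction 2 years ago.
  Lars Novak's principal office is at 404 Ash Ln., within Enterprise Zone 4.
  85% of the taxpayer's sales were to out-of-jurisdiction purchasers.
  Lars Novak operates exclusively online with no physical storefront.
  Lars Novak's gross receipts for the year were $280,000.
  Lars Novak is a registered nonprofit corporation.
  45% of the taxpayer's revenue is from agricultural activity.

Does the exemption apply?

(a) receipts ≤ $250,000 — not met.
(b) >70% out-of-jur. sales — met.
(1): F AND T → false.
(i) ≥75% agricultural — not satisfied.
(A) in enterprise zone — holds.
(B) not (has storefront) — satisfied.
(C) nonprofit — satisfied.
(ii): T AND T AND T → true.
(a): F OR T → true.
(b) state-registered — satisfied.
(i) returns current — satisfied.
(ii) veteran — not met.
(c): T OR F → true.
(2) = T AND T AND T = true.
So Overall is satisfied (F OR T).

Yes — exempt.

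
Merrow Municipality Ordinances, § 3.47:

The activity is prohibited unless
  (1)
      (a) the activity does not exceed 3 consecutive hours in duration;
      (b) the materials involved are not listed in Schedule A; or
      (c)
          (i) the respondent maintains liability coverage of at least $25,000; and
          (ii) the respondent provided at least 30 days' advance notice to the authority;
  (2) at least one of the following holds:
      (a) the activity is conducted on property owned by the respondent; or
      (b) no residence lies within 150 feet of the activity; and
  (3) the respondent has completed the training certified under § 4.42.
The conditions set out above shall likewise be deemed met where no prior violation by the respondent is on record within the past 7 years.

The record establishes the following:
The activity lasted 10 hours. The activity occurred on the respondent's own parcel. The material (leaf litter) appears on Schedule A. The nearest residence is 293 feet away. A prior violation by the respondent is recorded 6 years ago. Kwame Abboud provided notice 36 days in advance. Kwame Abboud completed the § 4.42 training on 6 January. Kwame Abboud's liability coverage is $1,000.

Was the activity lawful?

No — unlawful.

(a) ≤ 3 hrs duration — not satisfied.
(b) not (Schedule A material) — not met.
(i) coverage ≥ $25,000 — fails.
(ii) ≥30 days' notice — met.
(c): F AND T → false.
So (1) is not satisfied (F OR F OR F).
(a) own property — satisfied.
(b) no residence in 150 ft — met.
(2): T OR T → true.
(3) training certified — satisfied.
Overall = F AND T AND T = false.
Exception (no prior violation) — not satisfied.
Result: main false OR exception false → false.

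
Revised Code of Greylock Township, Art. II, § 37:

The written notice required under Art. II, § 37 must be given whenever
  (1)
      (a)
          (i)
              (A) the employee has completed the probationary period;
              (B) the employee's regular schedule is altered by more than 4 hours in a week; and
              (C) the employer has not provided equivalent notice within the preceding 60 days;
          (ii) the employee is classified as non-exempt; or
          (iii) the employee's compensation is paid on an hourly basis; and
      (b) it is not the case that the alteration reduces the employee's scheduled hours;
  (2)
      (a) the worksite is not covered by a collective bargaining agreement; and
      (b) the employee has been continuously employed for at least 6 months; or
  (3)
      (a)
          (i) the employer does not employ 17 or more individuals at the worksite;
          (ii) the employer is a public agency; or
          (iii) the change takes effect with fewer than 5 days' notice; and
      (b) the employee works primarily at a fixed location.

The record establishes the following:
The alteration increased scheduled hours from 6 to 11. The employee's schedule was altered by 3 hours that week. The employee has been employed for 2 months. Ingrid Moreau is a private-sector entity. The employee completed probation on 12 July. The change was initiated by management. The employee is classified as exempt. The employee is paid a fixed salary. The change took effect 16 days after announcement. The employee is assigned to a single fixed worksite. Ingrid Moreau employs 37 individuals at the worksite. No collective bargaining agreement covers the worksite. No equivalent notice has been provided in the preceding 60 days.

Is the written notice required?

(A) past probation — satisfied.
(B) schedule shift > 4h — fails.
(C) no recent notice — met.
So (i) is not satisfied (T AND F AND T).
(ii) non-exempt — not met.
(iii) hourly-paid — not satisfied.
(a) = F OR F OR F = false.
(b) not (hours reduced) — met.
So (1) is not satisfied (F AND T).
(a) no CBA — satisfied.
(b) tenure ≥ 6 mo. — fails.
So (2) is not satisfied (T AND F).
(i) not (≥ 17 at site) — not satisfied.
(ii) public agency — not satisfied.
(iii) < 5 days' notice — not met.
(a): F OR F OR F → false.
(b) fixed location — holds.
(3): F AND T → false.
Overall: F OR F OR F → false.

No — not required.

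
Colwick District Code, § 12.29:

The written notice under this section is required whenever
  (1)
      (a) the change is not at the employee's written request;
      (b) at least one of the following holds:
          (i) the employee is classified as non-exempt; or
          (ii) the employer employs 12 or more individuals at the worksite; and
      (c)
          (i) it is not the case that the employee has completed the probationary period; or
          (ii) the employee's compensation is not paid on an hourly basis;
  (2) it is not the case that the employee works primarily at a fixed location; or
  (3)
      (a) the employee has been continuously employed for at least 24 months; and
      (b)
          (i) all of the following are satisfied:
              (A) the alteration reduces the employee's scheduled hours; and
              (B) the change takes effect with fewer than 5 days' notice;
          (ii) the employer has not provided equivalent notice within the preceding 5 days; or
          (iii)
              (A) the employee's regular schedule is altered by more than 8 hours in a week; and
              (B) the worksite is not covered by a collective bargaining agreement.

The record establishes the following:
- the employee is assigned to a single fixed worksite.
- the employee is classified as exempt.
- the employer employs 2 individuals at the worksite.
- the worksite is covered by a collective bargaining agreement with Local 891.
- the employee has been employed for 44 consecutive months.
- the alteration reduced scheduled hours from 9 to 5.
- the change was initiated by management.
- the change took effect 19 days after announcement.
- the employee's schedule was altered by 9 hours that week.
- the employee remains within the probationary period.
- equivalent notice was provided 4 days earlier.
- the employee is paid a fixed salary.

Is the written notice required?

(a) not employee-requested — met.
(i) non-exempt — not met.
(ii) ≥ 12 at site — not met.
(b) = F OR F = false.
(i) not (past probation) — met.
(ii) not (hourly-paid) — met.
(c): T OR T → true.
(1) = T AND F AND T = false.
(2) not (fixed location) — not satisfied.
(a) tenure ≥ 24 mo. — holds.
(A) hours reduced — met.
(B) < 5 days' notice — fails.
(i): T AND F → false.
(ii) no recent notice — not met.
(A) schedule shift > 8h — met.
(B) no CBA — fails.
So (iii) is not satisfied (T AND F).
(b): F OR F OR F → false.
(3): T AND F → false.
So Overall is not satisfied (F OR F OR F).

No — not required.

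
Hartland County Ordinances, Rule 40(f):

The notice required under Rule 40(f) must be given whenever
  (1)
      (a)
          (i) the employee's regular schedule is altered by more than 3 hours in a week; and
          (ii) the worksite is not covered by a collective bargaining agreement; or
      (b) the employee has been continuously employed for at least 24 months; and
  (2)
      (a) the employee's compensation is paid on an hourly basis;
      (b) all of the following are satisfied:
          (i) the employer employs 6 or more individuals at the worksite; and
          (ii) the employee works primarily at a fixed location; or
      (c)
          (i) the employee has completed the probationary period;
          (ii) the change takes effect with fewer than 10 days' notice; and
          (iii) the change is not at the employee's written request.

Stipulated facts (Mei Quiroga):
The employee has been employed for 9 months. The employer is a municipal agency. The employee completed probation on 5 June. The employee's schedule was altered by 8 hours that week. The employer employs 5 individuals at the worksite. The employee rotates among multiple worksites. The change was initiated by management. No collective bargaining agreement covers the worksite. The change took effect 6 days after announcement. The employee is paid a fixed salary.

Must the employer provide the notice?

(i) schedule shift > 3h — holds.
(ii) no CBA — holds.
(a) = T AND T = true.
(b) tenure ≥ 24 mo. — not satisfied.
(1): T OR F → true.
(a) hourly-paid — not met.
(i) ≥ 6 at site — fails.
(ii) fixed location — not met.
(b) = F AND F = false.
(i) past probation — holds.
(ii) < 10 days' notice — met.
(iii) not employee-requested — holds.
(c) = T AND T AND T = true.
(2) = F OR F OR T = true.
Overall = T AND T = true.

Yes — required.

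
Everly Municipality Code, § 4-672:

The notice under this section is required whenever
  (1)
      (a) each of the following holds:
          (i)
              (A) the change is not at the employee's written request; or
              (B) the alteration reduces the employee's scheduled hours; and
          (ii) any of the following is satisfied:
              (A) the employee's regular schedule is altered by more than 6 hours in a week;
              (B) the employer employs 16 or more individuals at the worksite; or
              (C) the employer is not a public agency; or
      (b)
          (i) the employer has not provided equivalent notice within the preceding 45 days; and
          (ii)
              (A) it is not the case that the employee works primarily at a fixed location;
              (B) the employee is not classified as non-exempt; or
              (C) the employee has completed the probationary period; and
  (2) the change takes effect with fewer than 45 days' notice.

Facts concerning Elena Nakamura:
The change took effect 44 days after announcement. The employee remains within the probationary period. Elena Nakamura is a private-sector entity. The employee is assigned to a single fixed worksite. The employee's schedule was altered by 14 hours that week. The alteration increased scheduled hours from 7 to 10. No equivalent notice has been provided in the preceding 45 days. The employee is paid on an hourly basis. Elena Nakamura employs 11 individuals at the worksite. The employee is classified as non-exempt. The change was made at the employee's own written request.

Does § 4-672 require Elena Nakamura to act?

No — not required.

(A) not employee-requested — fails.
(B) hours reduced — not satisfied.
(i) = F OR F = false.
(A) schedule shift > 6h — satisfied.
(B) ≥ 16 at site — not satisfied.
(C) not (public agency) — met.
(ii): T OR F OR T → true.
(a): F AND T → false.
(i) no recent notice — holds.
(A) not (fixed location) — not satisfied.
(B) not (non-exempt) — not satisfied.
(C) past probation — fails.
So (ii) is not satisfied (F OR F OR F).
So (b) is not satisfied (T AND F).
(1): F OR F → false.
(2) < 45 days' notice — holds.
Overall: F AND T → false.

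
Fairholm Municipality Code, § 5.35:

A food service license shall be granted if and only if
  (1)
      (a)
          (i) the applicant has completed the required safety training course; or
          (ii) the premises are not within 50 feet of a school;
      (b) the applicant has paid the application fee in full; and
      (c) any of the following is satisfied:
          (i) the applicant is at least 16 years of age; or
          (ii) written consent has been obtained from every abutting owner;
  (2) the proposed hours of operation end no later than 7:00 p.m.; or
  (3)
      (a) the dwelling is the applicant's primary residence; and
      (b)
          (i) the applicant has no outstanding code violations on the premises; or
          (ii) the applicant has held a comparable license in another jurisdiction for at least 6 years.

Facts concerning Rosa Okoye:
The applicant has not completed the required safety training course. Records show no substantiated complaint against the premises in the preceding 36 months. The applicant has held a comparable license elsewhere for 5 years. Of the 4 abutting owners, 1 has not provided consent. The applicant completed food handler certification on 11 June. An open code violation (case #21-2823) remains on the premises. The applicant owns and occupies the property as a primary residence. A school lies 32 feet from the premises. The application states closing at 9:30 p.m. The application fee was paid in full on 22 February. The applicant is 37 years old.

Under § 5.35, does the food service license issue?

(i) safety training — not satisfied.
(ii) ≥50 ft from school — not satisfied.
(a) = F OR F = false.
(b) fee paid — satisfied.
(i) age ≥ 16 — holds.
(ii) all abutters consent — not met.
So (c) is satisfied (T OR F).
(1) = F AND T AND T = false.
(2) closes by 7 p.m. — not met.
(a) primary residence — holds.
(i) no code violations — not satisfied.
(ii) prior license ≥ 6 yr — not met.
So (b) is not satisfied (F OR F).
(3): T AND F → false.
Overall = F OR F OR F = false.

No — denied.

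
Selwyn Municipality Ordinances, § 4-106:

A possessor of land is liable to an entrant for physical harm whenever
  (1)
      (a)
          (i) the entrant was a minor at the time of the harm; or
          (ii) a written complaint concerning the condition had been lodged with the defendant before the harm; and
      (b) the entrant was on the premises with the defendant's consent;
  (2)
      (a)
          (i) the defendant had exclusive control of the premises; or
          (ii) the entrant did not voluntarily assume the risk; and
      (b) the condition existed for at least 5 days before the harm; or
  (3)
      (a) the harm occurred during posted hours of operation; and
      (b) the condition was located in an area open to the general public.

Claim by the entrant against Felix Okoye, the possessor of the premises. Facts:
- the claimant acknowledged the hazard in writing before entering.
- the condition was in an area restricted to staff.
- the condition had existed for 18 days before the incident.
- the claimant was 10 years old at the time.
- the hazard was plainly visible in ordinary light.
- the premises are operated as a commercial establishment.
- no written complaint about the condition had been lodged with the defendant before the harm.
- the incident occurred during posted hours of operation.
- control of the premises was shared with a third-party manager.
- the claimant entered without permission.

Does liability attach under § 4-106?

No — not liable.

(i) entrant a minor — holds.
(ii) complaint lodged — not met.
(a) = T OR F = true.
(b) consent to enter — not met.
(1) = T AND F = false.
(i) exclusive control — fails.
(ii) no assumed risk — not satisfied.
(a) = F OR F = false.
(b) condition ≥5 days old — holds.
(2): F AND T → false.
(a) during posted hours — met.
(b) public area — fails.
So (3) is not satisfied (T AND F).
Overall = F OR F OR F = false.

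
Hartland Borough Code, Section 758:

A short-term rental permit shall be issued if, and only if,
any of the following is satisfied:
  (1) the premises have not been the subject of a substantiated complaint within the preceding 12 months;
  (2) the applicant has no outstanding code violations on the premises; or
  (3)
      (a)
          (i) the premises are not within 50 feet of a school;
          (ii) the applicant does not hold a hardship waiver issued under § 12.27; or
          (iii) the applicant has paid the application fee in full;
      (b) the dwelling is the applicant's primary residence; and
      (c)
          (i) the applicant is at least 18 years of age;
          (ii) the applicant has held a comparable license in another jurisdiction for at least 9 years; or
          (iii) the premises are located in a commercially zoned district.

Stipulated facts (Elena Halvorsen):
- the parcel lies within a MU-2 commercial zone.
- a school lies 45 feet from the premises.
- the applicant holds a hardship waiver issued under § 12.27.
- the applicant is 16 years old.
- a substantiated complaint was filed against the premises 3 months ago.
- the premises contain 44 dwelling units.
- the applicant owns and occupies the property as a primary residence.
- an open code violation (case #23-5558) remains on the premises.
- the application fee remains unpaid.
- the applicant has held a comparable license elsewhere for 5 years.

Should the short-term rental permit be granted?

No — denied.

(1) no complaint in 12 mo. — not satisfied.
(2) no code violations — fails.
(i) ≥50 ft from school — fails.
(ii) not (hardship waiver) — not satisfied.
(iii) fee paid — not met.
(a) = F OR F OR F = false.
(b) primary residence — satisfied.
(i) age ≥ 18 — not satisfied.
(ii) prior license ≥ 9 yr — not met.
(iii) commercially zoned — met.
(c): F OR F OR T → true.
(3) = F AND T AND T = false.
Overall = F OR F OR F = false.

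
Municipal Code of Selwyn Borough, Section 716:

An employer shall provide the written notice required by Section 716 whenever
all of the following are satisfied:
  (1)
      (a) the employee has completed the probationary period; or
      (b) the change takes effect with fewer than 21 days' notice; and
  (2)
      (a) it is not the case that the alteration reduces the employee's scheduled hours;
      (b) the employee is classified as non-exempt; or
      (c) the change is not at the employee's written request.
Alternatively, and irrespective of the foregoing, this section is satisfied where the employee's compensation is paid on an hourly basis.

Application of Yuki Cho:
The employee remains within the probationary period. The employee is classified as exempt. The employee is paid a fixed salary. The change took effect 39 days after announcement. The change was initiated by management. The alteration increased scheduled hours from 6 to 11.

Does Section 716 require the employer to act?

(a) past probation — fails.
(b) < 21 days' notice — fails.
(1) = F OR F = false.
(a) not (hours reduced) — met.
(b) non-exempt — fails.
(c) not employee-requested — satisfied.
(2): T OR F OR T → true.
Overall = F AND T = false.
Exception (hourly-paid) — not satisfied.
Result: main false OR exception false → false.

No — not required.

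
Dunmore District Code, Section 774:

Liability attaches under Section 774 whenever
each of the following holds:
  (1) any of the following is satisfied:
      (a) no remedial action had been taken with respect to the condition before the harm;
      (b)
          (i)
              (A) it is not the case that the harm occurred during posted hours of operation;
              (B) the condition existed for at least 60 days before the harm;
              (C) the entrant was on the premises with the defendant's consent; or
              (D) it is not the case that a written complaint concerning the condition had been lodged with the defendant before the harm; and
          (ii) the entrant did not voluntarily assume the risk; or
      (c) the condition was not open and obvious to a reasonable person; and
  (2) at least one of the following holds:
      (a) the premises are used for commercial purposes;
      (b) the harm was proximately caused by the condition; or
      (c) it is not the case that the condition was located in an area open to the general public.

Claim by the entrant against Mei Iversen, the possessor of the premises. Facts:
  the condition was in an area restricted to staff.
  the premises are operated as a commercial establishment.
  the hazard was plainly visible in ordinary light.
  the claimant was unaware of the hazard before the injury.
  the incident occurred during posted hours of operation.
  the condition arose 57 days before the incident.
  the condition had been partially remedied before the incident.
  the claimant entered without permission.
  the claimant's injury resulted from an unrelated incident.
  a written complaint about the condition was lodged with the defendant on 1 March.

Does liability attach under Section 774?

No — not liable.

(a) no remedial action — not satisfied.
(A) not (during posted hours) — fails.
(B) condition ≥60 days old — not met.
(C) consent to enter — not satisfied.
(D) not (complaint lodged) — not met.
So (i) is not satisfied (F OR F OR F OR F).
(ii) no assumed risk — holds.
So (b) is not satisfied (F AND T).
(c) not open/obvious — not met.
(1) = F OR F OR F = false.
(a) commercial use — holds.
(b) proximate cause — not satisfied.
(c) not (public area) — satisfied.
(2) = T OR F OR T = true.
Overall: F AND T → false.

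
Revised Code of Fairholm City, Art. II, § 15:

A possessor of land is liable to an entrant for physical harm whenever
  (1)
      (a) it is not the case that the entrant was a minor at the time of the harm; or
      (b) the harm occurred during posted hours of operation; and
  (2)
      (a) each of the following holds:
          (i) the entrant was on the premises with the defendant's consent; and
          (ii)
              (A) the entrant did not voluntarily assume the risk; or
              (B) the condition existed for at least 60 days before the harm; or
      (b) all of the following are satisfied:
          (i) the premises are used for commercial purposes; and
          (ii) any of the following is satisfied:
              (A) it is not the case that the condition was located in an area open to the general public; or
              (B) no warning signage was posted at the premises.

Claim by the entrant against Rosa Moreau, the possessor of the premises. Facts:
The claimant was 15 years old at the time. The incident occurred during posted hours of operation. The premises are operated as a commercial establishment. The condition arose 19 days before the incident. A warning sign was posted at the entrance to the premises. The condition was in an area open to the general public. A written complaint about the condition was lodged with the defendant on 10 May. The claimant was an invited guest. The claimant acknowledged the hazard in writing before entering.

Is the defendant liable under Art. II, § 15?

(a) not (entrant a minor) — not satisfied.
(b) during posted hours — met.
(1): F OR T → true.
(i) consent to enter — met.
(A) no assumed risk — fails.
(B) condition ≥60 days old — not met.
(ii): F OR F → false.
So (a) is not satisfied (T AND F).
(i) commercial use — met.
(A) not (public area) — not satisfied.
(B) no signage posted — not met.
So (ii) is not satisfied (F OR F).
(b) = T AND F = false.
So (2) is not satisfied (F OR F).
Overall: T AND F → false.

No — not liable.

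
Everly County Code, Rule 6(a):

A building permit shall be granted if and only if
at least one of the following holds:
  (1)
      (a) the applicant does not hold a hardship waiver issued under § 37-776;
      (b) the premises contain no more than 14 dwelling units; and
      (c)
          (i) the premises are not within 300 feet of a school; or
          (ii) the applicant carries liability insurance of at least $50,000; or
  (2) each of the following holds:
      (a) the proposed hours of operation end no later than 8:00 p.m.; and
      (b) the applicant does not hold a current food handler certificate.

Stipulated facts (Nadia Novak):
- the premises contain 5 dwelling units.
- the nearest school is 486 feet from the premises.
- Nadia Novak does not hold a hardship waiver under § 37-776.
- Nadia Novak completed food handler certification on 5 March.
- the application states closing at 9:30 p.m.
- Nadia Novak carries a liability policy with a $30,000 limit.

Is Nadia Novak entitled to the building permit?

(a) not (hardship waiver) — holds.
(b) ≤ 14 units — met.
(i) ≥300 ft from school — satisfied.
(ii) insurance ≥ $50,000 — fails.
(c) = T OR F = true.
(1): T AND T AND T → true.
(a) closes by 8 p.m. — fails.
(b) not (food handler cert.) — not met.
So (2) is not satisfied (F AND F).
So Overall is satisfied (T OR F).

Yes — granted.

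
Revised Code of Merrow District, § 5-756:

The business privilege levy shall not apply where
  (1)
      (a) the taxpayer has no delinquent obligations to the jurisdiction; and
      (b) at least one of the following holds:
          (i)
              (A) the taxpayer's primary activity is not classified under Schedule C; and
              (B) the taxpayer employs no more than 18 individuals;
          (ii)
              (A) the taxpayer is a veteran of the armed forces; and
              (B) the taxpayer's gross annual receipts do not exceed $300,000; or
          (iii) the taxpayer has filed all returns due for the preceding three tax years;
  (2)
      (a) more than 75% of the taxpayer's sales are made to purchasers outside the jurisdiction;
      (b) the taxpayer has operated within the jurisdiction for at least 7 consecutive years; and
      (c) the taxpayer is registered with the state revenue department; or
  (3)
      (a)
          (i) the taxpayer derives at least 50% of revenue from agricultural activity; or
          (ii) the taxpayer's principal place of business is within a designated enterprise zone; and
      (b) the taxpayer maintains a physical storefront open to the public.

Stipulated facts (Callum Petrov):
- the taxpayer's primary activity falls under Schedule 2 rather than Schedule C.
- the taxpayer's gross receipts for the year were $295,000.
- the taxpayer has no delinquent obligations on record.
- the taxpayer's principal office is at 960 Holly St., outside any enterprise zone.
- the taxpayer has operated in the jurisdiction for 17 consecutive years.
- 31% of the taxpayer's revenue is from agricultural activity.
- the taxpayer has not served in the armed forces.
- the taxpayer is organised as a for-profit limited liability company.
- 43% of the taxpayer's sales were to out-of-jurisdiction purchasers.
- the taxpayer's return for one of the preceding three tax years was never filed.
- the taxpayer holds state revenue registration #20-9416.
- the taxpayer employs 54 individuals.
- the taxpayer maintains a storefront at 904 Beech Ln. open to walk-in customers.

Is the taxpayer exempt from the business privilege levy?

(a) no delinquency — holds.
(A) not (Schedule C activity) — satisfied.
(B) ≤ 18 employees — not satisfied.
(i): T AND F → false.
(A) veteran — not satisfied.
(B) receipts ≤ $300,000 — met.
(ii): F AND T → false.
(iii) returns current — not met.
(b) = F OR F OR F = false.
So (1) is not satisfied (T AND F).
(a) >75% out-of-jur. sales — not satisfied.
(b) ≥ 7 yrs in jurisdiction — met.
(c) state-registered — holds.
(2) = F AND T AND T = false.
(i) ≥50% agricultural — not met.
(ii) in enterprise zone — fails.
(a) = F OR F = false.
(b) has storefront — met.
So (3) is not satisfied (F AND T).
Overall = F OR F OR F = false.

No — not exempt.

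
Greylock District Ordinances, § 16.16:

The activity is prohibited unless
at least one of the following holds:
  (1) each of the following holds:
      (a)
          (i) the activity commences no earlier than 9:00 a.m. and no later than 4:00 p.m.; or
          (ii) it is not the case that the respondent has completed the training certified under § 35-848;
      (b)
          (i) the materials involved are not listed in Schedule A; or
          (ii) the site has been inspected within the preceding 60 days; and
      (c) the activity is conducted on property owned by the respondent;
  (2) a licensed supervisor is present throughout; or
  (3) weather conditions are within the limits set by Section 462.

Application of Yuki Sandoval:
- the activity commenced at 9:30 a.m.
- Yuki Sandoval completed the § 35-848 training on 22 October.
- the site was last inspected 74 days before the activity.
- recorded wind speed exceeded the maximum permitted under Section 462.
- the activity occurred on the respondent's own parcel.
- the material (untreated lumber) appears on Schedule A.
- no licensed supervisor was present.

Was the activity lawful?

(i) start within hours — holds.
(ii) not (training certified) — not met.
So (a) is satisfied (T OR F).
(i) not (Schedule A material) — not satisfied.
(ii) site inspected — not satisfied.
(b): F OR F → false.
(c) own property — satisfied.
(1) = T AND F AND T = false.
(2) supervisor present — not met.
(3) weather ok — not satisfied.
Overall: F OR F OR F → false.

No — unlawful.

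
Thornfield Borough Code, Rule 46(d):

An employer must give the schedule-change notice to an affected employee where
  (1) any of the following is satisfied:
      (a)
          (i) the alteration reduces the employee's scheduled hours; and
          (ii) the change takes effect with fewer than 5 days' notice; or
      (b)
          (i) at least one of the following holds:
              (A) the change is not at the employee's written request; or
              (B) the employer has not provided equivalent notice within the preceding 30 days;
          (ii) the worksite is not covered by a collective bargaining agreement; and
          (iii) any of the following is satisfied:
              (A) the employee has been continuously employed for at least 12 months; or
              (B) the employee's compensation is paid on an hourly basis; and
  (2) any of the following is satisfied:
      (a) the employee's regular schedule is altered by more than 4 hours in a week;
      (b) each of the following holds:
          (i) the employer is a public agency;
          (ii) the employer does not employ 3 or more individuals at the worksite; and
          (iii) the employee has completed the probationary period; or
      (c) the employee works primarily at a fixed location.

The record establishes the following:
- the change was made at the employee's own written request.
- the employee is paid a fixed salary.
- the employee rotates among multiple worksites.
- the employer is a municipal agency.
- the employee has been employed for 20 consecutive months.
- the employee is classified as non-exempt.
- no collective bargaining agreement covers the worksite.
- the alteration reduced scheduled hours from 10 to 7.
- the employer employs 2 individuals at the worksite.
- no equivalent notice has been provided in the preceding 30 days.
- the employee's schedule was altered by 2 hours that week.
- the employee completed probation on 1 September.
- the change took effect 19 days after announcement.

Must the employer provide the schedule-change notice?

(i) hours reduced — holds.
(ii) < 5 days' notice — not satisfied.
(a): T AND F → false.
(A) not employee-requested — not met.
(B) no recent notice — holds.
So (i) is satisfied (F OR T).
(ii) no CBA — met.
(A) tenure ≥ 12 mo. — holds.
(B) hourly-paid — fails.
So (iii) is satisfied (T OR F).
(b) = T AND T AND T = true.
(1): F OR T → true.
(a) schedule shift > 4h — not satisfied.
(i) public agency — satisfied.
(ii) not (≥ 3 at site) — met.
(iii) past probation — holds.
(b): T AND T AND T → true.
(c) fixed location — fails.
So (2) is satisfied (F OR T OR F).
So Overall is satisfied (T AND T).

Yes — required.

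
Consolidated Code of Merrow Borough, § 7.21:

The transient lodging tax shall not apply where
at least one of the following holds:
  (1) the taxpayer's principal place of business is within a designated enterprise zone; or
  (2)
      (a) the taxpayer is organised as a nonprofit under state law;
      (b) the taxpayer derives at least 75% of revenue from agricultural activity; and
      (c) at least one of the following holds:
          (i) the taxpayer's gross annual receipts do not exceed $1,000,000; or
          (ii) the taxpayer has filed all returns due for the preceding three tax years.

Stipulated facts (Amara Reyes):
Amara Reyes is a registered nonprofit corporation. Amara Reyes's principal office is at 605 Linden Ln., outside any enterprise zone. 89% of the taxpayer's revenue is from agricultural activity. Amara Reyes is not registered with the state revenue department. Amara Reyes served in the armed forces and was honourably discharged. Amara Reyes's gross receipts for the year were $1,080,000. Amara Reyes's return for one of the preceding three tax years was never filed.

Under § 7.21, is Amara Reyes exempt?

(1) in enterprise zone — fails.
(a) nonprofit — met.
(b) ≥75% agricultural — satisfied.
(i) receipts ≤ $1,000,000 — not satisfied.
(ii) returns current — not satisfied.
(c) = F OR F = false.
(2) = T AND T AND F = false.
Overall: F OR F → false.

No — not exempt.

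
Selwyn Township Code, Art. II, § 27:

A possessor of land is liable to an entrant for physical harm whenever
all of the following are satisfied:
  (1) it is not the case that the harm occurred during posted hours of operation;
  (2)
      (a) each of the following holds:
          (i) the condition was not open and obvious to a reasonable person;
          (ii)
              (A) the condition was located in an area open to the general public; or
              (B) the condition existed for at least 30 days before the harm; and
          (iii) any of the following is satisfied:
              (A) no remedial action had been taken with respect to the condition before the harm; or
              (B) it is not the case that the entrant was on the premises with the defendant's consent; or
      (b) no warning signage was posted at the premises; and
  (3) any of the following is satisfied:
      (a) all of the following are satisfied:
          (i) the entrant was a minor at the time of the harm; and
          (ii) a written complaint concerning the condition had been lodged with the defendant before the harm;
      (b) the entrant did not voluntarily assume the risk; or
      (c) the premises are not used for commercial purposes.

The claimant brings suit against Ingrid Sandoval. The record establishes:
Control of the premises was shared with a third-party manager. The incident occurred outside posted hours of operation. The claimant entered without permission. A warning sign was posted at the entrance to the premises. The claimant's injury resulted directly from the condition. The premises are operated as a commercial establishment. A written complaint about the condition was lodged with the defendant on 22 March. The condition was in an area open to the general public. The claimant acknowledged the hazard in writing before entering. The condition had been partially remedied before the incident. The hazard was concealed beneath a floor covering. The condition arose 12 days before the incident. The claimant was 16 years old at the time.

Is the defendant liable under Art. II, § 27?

(1) not (during posted hours) — satisfied.
(i) not open/obvious — satisfied.
(A) public area — satisfied.
(B) condition ≥30 days old — not satisfied.
(ii) = T OR F = true.
(A) no remedial action — not satisfied.
(B) not (consent to enter) — met.
(iii) = F OR T = true.
(a): T AND T AND T → true.
(b) no signage posted — not satisfied.
(2) = T OR F = true.
(i) entrant a minor — holds.
(ii) complaint lodged — met.
(a): T AND T → true.
(b) no assumed risk — not met.
(c) not (commercial use) — not satisfied.
So (3) is satisfied (T OR F OR F).
So Overall is satisfied (T AND T AND T).

Yes — liable.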